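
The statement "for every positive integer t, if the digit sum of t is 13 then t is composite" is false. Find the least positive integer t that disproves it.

t = 49: digit sum 13; 49 is composite.
t = 58: digit sum 13; 58 is composite.
t = 67: digit sum 13; 67 is prime, not composite.

t = 67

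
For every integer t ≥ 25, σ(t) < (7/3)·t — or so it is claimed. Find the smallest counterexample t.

t = 30

A counterexample is any integer t ≥ 25 such that the claim fails; we check each in order.
t = 25: σ(25) = 31; 31 < 175/3.
t = 26: σ(26) = 42; 42 < 182/3.
t = 27: σ(27) = 40; 40 < 63.
t = 28: σ(28) = 56; 56 < 196/3.
t = 29: σ(29) = 30; 30 < 203/3.
t = 30: σ(30) = 72; 72 ≥ 70.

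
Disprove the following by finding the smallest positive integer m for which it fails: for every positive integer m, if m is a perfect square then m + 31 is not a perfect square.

We need the least positive integer m for which m is a perfect square but m + 31 is a perfect square.
For m = 1, 4, 9, 16, …, 144, 169, 196 the conclusion holds.
m = 225: 225 = 15² and 225 + 31 = 256 = 16².
So m = 225 is the smallest counterexample.

m = 225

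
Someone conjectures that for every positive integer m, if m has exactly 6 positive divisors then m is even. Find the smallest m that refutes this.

A counterexample is any positive integer m such that m has exactly 6 positive divisors but m is odd; we check each in order.
The first 6 eligible values, up to m = 44, all satisfy the conclusion.
m = 45: divisors of 45: 1, 3, 5, 9, 15, 45; 45 is odd.

m = 45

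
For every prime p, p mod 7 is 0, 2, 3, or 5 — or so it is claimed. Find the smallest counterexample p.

p = 11

We need the least prime p for which the claim fails.
For p = 2, 3, 5, 7 the conclusion holds.
p = 11: 11 mod 7 = 4 — not in {0, 2, 3, 5}.
So p = 11 is the smallest counterexample.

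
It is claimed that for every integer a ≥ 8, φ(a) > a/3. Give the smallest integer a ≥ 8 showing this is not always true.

For a = 8, 9, 10, 11 the conclusion holds.
a = 12: φ(12) = 4 and 12/3 = 4, so φ(12) ≤ 12/3.

a = 12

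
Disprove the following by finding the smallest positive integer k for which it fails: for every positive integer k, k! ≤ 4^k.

k = 9

A counterexample is any positive integer k such that k! > 4^k; we check each in order.
The first 8 eligible values, up to k = 8, all satisfy the conclusion.
k = 9: k! = 362880 and 4^k = 262144, so 362880 > 262144.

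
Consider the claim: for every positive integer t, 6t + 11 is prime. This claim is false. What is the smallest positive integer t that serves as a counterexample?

t = 4

For t = 1, 2, 3 the conclusion holds.
t = 4: 6t + 11 = 35 = 5 × 7, composite.
Hence t = 4 is a counterexample.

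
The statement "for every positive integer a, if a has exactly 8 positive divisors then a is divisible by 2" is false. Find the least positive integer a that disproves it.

We need the least positive integer a for which a has exactly 8 positive divisors but a is not divisible by 2.
For a = 24, 30, 40, 42, …, 88, 102, 104 the conclusion holds.
a = 105: τ(105) = 8; 105 mod 2 = 1.
So a = 105 is the smallest counterexample.

a = 105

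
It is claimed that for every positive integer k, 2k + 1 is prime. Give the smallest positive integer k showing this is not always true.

For k = 1, 2, 3 the conclusion holds.
k = 4: 2k + 1 = 9 = 3 × 3, composite.

k = 4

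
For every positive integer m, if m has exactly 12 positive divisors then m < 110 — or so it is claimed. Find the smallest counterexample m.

Check each positive integer m in order until m has exactly 12 positive divisors but the claim fails.
For m = 60, 72, 84, 90, 96, 108 the conclusion holds.
m = 126: τ(126) = 12; 126 ≥ 110.
So m = 126 is the smallest counterexample.

m = 126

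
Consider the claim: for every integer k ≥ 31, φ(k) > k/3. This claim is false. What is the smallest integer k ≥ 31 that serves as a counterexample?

A counterexample is any integer k ≥ 31 such that the claim fails; we check each in order.
For k = 31, 32, 33, 34, 35 the conclusion holds.
k = 36: φ(36) = 12 and 36/3 = 12, so φ(36) ≤ 36/3.

k = 36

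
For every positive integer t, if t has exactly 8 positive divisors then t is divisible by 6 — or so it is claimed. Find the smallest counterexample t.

t = 40

t = 24: τ(24) = 8; 24 mod 6 = 0.
t = 30: τ(30) = 8; 30 mod 6 = 0.
t = 40: τ(40) = 8; 40 mod 6 = 4.
So t = 40 is the smallest counterexample.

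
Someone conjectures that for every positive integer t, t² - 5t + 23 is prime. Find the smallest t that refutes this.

t = 19

A counterexample is any positive integer t such that t² - 5t + 23 is not prime; we check each in order.
For t = 1, 2, 3, 4, …, 16, 17, 18 the conclusion holds.
t = 19: t² - 5t + 23 = 289 = 17 × 17, composite.
Thus t = 19 disproves the claim, and no smaller t works.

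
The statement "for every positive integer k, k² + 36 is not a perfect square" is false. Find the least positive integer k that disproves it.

k = 8

Check each positive integer k in order until k² + 36 is a perfect square.
For k = 1, 2, 3, 4, 5, 6, 7 the conclusion holds.
k = 8: 8² + 36 = 100 = 10², a perfect square.
Thus k = 8 disproves the claim, and no smaller k works.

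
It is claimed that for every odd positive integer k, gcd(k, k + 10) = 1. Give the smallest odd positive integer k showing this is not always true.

k = 5

k = 1: gcd(1, 11) = 1.
k = 3: gcd(3, 13) = 1.
k = 5: gcd(5, 15) = 5.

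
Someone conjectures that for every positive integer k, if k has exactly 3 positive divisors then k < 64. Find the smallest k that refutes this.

Check each positive integer k in order until k has exactly 3 positive divisors but the claim fails.
The first 4 eligible values, up to k = 49, all satisfy the conclusion.
k = 121: τ(121) = 3; 121 ≥ 64.
So k = 121 is the smallest counterexample.

k = 121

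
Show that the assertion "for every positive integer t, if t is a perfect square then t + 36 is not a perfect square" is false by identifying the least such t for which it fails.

A counterexample is any positive integer t such that t is a perfect square but t + 36 is a perfect square; we check each in order.
For t = 1, 4, 9, 16, 25, 36, 49 the conclusion holds.
t = 64: 64 = 8² and 64 + 36 = 100 = 10².
Hence t = 64 is a counterexample.

t = 64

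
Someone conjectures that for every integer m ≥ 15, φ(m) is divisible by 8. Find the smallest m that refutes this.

m = 18

m = 15: φ(15) = 8; 8 mod 8 = 0.
m = 16: φ(16) = 8; 8 mod 8 = 0.
m = 17: φ(17) = 16; 16 mod 8 = 0.
m = 18: φ(18) = 6; 6 mod 8 = 6.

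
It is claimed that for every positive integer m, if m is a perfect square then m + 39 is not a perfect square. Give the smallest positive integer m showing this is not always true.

The first 4 eligible values, up to m = 16, all satisfy the conclusion.
m = 25: 25 = 5² and 25 + 39 = 64 = 8².
So m = 25 is the smallest counterexample.

m = 25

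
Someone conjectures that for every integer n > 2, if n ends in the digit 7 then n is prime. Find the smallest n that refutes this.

We need the least integer n > 2 for which n ends in the digit 7 but n is not prime.
For n = 7, 17 the conclusion holds.
n = 27: 27 ends in 7; 27 = 3 × 9, composite.

n = 27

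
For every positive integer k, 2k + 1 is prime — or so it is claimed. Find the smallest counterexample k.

k = 4

For k = 1, 2, 3 the conclusion holds.
k = 4: 2k + 1 = 9 = 3 × 3, composite.
So k = 4 is the smallest counterexample.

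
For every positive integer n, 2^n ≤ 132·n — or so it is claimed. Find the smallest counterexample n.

n = 11

The first 10 eligible values, up to n = 10, all satisfy the conclusion.
n = 11: 2^n = 2048 and 132·n = 1452, so 2048 > 1452.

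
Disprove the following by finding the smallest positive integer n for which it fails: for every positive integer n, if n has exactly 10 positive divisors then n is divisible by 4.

n = 162

Check each positive integer n in order until n has exactly 10 positive divisors but n is not divisible by 4.
For n = 48, 80, 112 the conclusion holds.
n = 162: τ(162) = 10; 162 mod 4 = 2.
Thus n = 162 disproves the claim, and no smaller n works.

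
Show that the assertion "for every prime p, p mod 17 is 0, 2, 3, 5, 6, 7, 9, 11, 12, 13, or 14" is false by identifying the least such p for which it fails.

p = 59

For p = 2, 3, 5, 7, …, 43, 47, 53 the conclusion holds.
p = 59: 59 mod 17 = 8 — not in {0, 2, 3, 5, 6, 7, 9, 11, 12, 13, 14}.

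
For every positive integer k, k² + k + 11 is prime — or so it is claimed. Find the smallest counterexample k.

We need the least positive integer k for which k² + k + 11 is not prime.
The first 9 eligible values, up to k = 9, all satisfy the conclusion.
k = 10: k² + k + 11 = 121 = 11 × 11, composite.
Thus k = 10 disproves the claim, and no smaller k works.

k = 10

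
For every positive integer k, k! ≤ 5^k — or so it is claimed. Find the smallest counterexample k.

k = 12

The first 11 eligible values, up to k = 11, all satisfy the conclusion.
k = 12: k! = 479001600 and 5^k = 244140625, so 479001600 > 244140625.
So k = 12 is the smallest counterexample.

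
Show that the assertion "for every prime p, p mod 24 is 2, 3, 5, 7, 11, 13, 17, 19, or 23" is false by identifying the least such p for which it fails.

A counterexample is any prime p such that the claim fails; we check each in order.
For p = 2, 3, 5, 7, …, 61, 67, 71 the conclusion holds.
p = 73: 73 mod 24 = 1 — not in {2, 3, 5, 7, 11, 13, 17, 19, 23}.

p = 73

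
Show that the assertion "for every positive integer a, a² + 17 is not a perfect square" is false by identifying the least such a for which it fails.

a = 8

a = 1: 1² + 17 = 18, not a perfect square.
a = 2: 2² + 17 = 21, not a perfect square.
a = 3: 3² + 17 = 26, not a perfect square.
a = 4: 4² + 17 = 33, not a perfect square.
a = 5: 5² + 17 = 42, not a perfect square.
a = 6: 6² + 17 = 53, not a perfect square.
a = 7: 7² + 17 = 66, not a perfect square.
a = 8: 8² + 17 = 81 = 9², a perfect square.
Thus a = 8 disproves the claim, and no smaller a works.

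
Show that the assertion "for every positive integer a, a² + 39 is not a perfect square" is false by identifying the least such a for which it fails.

a = 1: 1² + 39 = 40, not a perfect square.
a = 2: 2² + 39 = 43, not a perfect square.
a = 3: 3² + 39 = 48, not a perfect square.
a = 4: 4² + 39 = 55, not a perfect square.
a = 5: 5² + 39 = 64 = 8², a perfect square.
Thus a = 5 disproves the claim, and no smaller a works.

a = 5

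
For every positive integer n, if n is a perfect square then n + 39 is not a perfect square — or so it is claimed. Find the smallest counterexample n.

n = 25

Check each positive integer n in order until n is a perfect square but n + 39 is a perfect square.
The first 4 eligible values, up to n = 16, all satisfy the conclusion.
n = 25: 25 = 5² and 25 + 39 = 64 = 8².
Hence n = 25 is a counterexample.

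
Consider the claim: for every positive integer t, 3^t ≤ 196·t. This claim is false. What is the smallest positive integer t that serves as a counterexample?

t = 1: 3^t = 3 and 196·t = 196, so 3 ≤ 196.
t = 2: 3^t = 9 and 196·t = 392, so 9 ≤ 392.
t = 3: 3^t = 27 and 196·t = 588, so 27 ≤ 588.
t = 4: 3^t = 81 and 196·t = 784, so 81 ≤ 784.
t = 5: 3^t = 243 and 196·t = 980, so 243 ≤ 980.
t = 6: 3^t = 729 and 196·t = 1176, so 729 ≤ 1176.
t = 7: 3^t = 2187 and 196·t = 1372, so 2187 > 1372.

t = 7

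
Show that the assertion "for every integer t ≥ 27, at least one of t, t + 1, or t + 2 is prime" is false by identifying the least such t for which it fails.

t = 32

A counterexample is any integer t ≥ 27 such that t, t + 1, t + 2 are all composite; we check each in order.
For t = 27, 28, 29, 30, 31 the conclusion holds.
t = 32: 32 = 2 × 16; 33 = 3 × 11; 34 = 2 × 17 — all composite.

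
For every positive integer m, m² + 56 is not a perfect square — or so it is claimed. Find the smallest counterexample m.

Check each positive integer m in order until m² + 56 is a perfect square.
The first 4 eligible values, up to m = 4, all satisfy the conclusion.
m = 5: 5² + 56 = 81 = 9², a perfect square.
So m = 5 is the smallest counterexample.

m = 5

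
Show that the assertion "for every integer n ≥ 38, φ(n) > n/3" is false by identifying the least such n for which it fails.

n = 42

We need the least integer n ≥ 38 for which the claim fails.
n = 38: φ(38) = 18 and 38/3 = 38/3, so φ(38) > 38/3.
n = 39: φ(39) = 24 and 39/3 = 13, so φ(39) > 39/3.
n = 40: φ(40) = 16 and 40/3 = 40/3, so φ(40) > 40/3.
n = 41: φ(41) = 40 and 41/3 = 41/3, so φ(41) > 41/3.
n = 42: φ(42) = 12 and 42/3 = 14, so φ(42) ≤ 42/3.
Thus n = 42 disproves the claim, and no smaller n works.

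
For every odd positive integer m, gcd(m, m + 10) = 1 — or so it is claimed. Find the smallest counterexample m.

m = 5

We need the least odd positive integer m for which gcd(m, m + 10) > 1.
For m = 1, 3 the conclusion holds.
m = 5: gcd(5, 15) = 5.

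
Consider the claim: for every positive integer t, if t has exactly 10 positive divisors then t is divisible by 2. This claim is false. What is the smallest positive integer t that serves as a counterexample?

t = 405

We need the least positive integer t for which t has exactly 10 positive divisors but t is not divisible by 2.
For t = 48, 80, 112, 162, 176, 208, 272, 304, 368 the conclusion holds.
t = 405: τ(405) = 10; 405 mod 2 = 1.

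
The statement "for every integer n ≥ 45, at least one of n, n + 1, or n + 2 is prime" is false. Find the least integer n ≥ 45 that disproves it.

n = 48

We need the least integer n ≥ 45 for which n, n + 1, n + 2 are all composite.
For n = 45, 46, 47 the conclusion holds.
n = 48: 48 = 2 × 24; 49 = 7 × 7; 50 = 2 × 25 — all composite.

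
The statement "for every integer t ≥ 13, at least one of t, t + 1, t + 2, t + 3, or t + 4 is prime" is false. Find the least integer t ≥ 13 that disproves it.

Check each integer t ≥ 13 in order until t, t + 1, t + 2, t + 3, t + 4 are all composite.
The first 11 eligible values, up to t = 23, all satisfy the conclusion.
t = 24: 24 = 2 × 12; 25 = 5 × 5; 26 = 2 × 13; 27 = 3 × 9; 28 = 2 × 14 — all composite.

t = 24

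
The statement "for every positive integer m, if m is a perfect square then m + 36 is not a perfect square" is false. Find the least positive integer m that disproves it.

m = 64

A counterexample is any positive integer m such that m is a perfect square but m + 36 is a perfect square; we check each in order.
The first 7 eligible values, up to m = 49, all satisfy the conclusion.
m = 64: 64 = 8² and 64 + 36 = 100 = 10².
Thus m = 64 disproves the claim, and no smaller m works.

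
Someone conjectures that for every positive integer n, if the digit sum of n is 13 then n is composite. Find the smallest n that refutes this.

n = 67

A counterexample is any positive integer n such that the digit sum of n is 13 but n is prime; we check each in order.
For n = 49, 58 the conclusion holds.
n = 67: digit sum 13; 67 is prime, not composite.
Hence n = 67 is a counterexample.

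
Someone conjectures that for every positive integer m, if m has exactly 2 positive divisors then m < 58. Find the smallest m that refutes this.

We need the least positive integer m for which m has exactly 2 positive divisors but the claim fails.
The first 16 eligible values, up to m = 53, all satisfy the conclusion.
m = 59: τ(59) = 2; 59 ≥ 58.
Hence m = 59 is a counterexample.

m = 59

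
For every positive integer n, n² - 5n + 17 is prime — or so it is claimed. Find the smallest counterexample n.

n = 13

Check each positive integer n in order until n² - 5n + 17 is not prime.
For n = 1, 2, 3, 4, …, 10, 11, 12 the conclusion holds.
n = 13: n² - 5n + 17 = 121 = 11 × 11, composite.
Hence n = 13 is a counterexample.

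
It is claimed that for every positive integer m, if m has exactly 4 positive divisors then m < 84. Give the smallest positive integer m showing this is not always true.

m = 85

A counterexample is any positive integer m such that m has exactly 4 positive divisors but the claim fails; we check each in order.
For m = 6, 8, 10, 14, …, 74, 77, 82 the conclusion holds.
m = 85: τ(85) = 4; 85 ≥ 84.
So m = 85 is the smallest counterexample.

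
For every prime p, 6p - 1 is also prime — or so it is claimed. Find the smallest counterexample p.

We need the least prime p for which 6p - 1 is not prime.
For p = 2, 3, 5, 7 the conclusion holds.
p = 11: 6p - 1 = 65 = 5 × 13, not prime.

p = 11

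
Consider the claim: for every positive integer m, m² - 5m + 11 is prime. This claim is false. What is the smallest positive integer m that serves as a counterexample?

m = 7

For m = 1, 2, 3, 4, 5, 6 the conclusion holds.
m = 7: m² - 5m + 11 = 25 = 5 × 5, composite.
Hence m = 7 is a counterexample.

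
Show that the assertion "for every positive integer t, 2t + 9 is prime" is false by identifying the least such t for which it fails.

Check each positive integer t in order until 2t + 9 is not prime.
For t = 1, 2 the conclusion holds.
t = 3: 2t + 9 = 15 = 3 × 5, composite.

t = 3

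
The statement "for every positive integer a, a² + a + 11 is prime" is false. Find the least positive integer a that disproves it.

We need the least positive integer a for which a² + a + 11 is not prime.
The first 9 eligible values, up to a = 9, all satisfy the conclusion.
a = 10: a² + a + 11 = 121 = 11 × 11, composite.

a = 10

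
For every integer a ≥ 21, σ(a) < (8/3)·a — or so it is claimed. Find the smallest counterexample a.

A counterexample is any integer a ≥ 21 such that the claim fails; we check each in order.
For a = 21, 22, 23, 24, …, 57, 58, 59 the conclusion holds.
a = 60: σ(60) = 168; 168 ≥ 160.
So a = 60 is the smallest counterexample.

a = 60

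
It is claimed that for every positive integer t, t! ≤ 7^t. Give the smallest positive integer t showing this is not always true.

A counterexample is any positive integer t such that t! > 7^t; we check each in order.
For t = 1, 2, 3, 4, …, 14, 15, 16 the conclusion holds.
t = 17: t! = 355687428096000 and 7^t = 232630513987207, so 355687428096000 > 232630513987207.

t = 17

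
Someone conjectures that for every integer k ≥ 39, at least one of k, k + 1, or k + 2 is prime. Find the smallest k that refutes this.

k = 44

A counterexample is any integer k ≥ 39 such that k, k + 1, k + 2 are all composite; we check each in order.
The first 5 eligible values, up to k = 43, all satisfy the conclusion.
k = 44: 44 = 2 × 22; 45 = 3 × 15; 46 = 2 × 23 — all composite.
Hence k = 44 is a counterexample.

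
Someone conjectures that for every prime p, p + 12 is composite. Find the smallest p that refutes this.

p = 5

We need the least prime p for which p + 12 is prime.
p = 2: p + 12 = 14 = 2 × 7, composite.
p = 3: p + 12 = 15 = 3 × 5, composite.
p = 5: p + 12 = 17, prime — not composite.
So p = 5 is the smallest counterexample.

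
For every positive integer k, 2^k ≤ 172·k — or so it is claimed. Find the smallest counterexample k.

k = 11

For k = 1, 2, 3, 4, 5, 6, 7, 8, 9, 10 the conclusion holds.
k = 11: 2^k = 2048 and 172·k = 1892, so 2048 > 1892.
So k = 11 is the smallest counterexample.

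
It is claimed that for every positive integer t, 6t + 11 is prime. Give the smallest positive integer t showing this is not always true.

t = 4

For t = 1, 2, 3 the conclusion holds.
t = 4: 6t + 11 = 35 = 5 × 7, composite.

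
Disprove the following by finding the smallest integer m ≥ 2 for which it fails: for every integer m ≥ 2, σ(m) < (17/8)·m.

m = 12

For m = 2, 3, 4, 5, 6, 7, 8, 9, 10, 11 the conclusion holds.
m = 12: σ(12) = 28; 28 ≥ 51/2.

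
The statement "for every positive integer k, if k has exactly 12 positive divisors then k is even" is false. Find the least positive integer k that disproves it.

k = 315

For k = 60, 72, 84, 90, …, 294, 306, 308 the conclusion holds.
k = 315: divisors of 315: 12 divisors; 315 is odd.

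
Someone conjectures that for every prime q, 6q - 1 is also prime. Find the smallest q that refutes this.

q = 11

We need the least prime q for which 6q - 1 is not prime.
For q = 2, 3, 5, 7 the conclusion holds.
q = 11: 6q - 1 = 65 = 5 × 13, not prime.
Hence q = 11 is a counterexample.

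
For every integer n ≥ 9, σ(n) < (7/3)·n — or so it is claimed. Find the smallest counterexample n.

A counterexample is any integer n ≥ 9 such that the claim fails; we check each in order.
n = 9: σ(9) = 13; 13 < 21.
n = 10: σ(10) = 18; 18 < 70/3.
n = 11: σ(11) = 12; 12 < 77/3.
n = 12: σ(12) = 28; 28 ≥ 28.

n = 12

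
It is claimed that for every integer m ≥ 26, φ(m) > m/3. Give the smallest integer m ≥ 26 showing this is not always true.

m = 30

The first 4 eligible values, up to m = 29, all satisfy the conclusion.
m = 30: φ(30) = 8 and 30/3 = 10, so φ(30) ≤ 30/3.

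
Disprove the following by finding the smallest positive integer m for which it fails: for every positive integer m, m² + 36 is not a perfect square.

m = 8

For m = 1, 2, 3, 4, 5, 6, 7 the conclusion holds.
m = 8: 8² + 36 = 100 = 10², a perfect square.
So m = 8 is the smallest counterexample.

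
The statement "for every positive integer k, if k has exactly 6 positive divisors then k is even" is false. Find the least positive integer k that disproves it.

k = 45

k = 12: divisors of 12: 1, 2, 3, 4, 6, 12; 12 is even.
k = 18: divisors of 18: 1, 2, 3, 6, 9, 18; 18 is even.
k = 20: divisors of 20: 1, 2, 4, 5, 10, 20; 20 is even.
k = 28: divisors of 28: 1, 2, 4, 7, 14, 28; 28 is even.
k = 32: divisors of 32: 1, 2, 4, 8, 16, 32; 32 is even.
k = 44: divisors of 44: 1, 2, 4, 11, 22, 44; 44 is even.
k = 45: divisors of 45: 1, 3, 5, 9, 15, 45; 45 is odd.
Hence k = 45 is a counterexample.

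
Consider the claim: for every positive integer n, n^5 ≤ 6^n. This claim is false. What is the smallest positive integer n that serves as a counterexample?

n = 3

Check each positive integer n in order until n^5 > 6^n.
For n = 1, 2 the conclusion holds.
n = 3: n^5 = 243 and 6^n = 216, so 243 > 216.
Hence n = 3 is a counterexample.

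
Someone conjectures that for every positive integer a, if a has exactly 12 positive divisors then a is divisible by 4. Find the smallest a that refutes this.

We need the least positive integer a for which a has exactly 12 positive divisors but a is not divisible by 4.
a = 60: τ(60) = 12; 60 mod 4 = 0.
a = 72: τ(72) = 12; 72 mod 4 = 0.
a = 84: τ(84) = 12; 84 mod 4 = 0.
a = 90: τ(90) = 12; 90 mod 4 = 2.
Hence a = 90 is a counterexample.

a = 90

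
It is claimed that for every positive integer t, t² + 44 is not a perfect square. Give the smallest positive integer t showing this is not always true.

Check each positive integer t in order until t² + 44 is a perfect square.
The first 9 eligible values, up to t = 9, all satisfy the conclusion.
t = 10: 10² + 44 = 144 = 12², a perfect square.

t = 10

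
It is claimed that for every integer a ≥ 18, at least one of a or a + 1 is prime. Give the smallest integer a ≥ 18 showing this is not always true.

a = 20

Check each integer a ≥ 18 in order until a, a + 1 are both composite.
For a = 18, 19 the conclusion holds.
a = 20: 20 = 2 × 10; 21 = 3 × 7 — both composite.
So a = 20 is the smallest counterexample.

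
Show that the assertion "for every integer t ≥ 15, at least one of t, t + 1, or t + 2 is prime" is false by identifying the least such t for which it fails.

For t = 15, 16, 17, 18, 19 the conclusion holds.
t = 20: 20 = 2 × 10; 21 = 3 × 7; 22 = 2 × 11 — all composite.

t = 20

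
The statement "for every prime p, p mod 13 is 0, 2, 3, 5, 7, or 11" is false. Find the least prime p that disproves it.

p = 17

A counterexample is any prime p such that the claim fails; we check each in order.
p = 2: 2 mod 13 = 2.
p = 3: 3 mod 13 = 3.
p = 5: 5 mod 13 = 5.
p = 7: 7 mod 13 = 7.
p = 11: 11 mod 13 = 11.
p = 13: 13 mod 13 = 0.
p = 17: 17 mod 13 = 4 — not in {0, 2, 3, 5, 7, 11}.
So p = 17 is the smallest counterexample.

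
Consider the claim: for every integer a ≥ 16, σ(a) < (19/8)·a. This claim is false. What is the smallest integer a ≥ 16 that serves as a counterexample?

a = 24

The first 8 eligible values, up to a = 23, all satisfy the conclusion.
a = 24: σ(24) = 60; 60 ≥ 57.
So a = 24 is the smallest counterexample.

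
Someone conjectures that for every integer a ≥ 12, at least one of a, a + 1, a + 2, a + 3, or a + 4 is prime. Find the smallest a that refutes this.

a = 24

A counterexample is any integer a ≥ 12 such that a, a + 1, a + 2, a + 3, a + 4 are all composite; we check each in order.
For a = 12, 13, 14, 15, …, 21, 22, 23 the conclusion holds.
a = 24: 24 = 2 × 12; 25 = 5 × 5; 26 = 2 × 13; 27 = 3 × 9; 28 = 2 × 14 — all composite.
Hence a = 24 is a counterexample.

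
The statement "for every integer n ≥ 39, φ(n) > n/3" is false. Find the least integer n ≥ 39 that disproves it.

Check each integer n ≥ 39 in order until the claim fails.
For n = 39, 40, 41 the conclusion holds.
n = 42: φ(42) = 12 and 42/3 = 14, so φ(42) ≤ 42/3.
Hence n = 42 is a counterexample.

n = 42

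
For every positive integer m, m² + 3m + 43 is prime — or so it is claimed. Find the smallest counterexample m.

m = 39

A counterexample is any positive integer m such that m² + 3m + 43 is not prime; we check each in order.
For m = 1, 2, 3, 4, …, 36, 37, 38 the conclusion holds.
m = 39: m² + 3m + 43 = 1681 = 41 × 41, composite.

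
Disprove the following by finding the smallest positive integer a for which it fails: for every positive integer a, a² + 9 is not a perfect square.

A counterexample is any positive integer a such that a² + 9 is a perfect square; we check each in order.
a = 1: 1² + 9 = 10, not a perfect square.
a = 2: 2² + 9 = 13, not a perfect square.
a = 3: 3² + 9 = 18, not a perfect square.
a = 4: 4² + 9 = 25 = 5², a perfect square.

a = 4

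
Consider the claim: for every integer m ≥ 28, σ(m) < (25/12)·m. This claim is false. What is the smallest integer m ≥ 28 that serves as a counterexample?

m = 30

We need the least integer m ≥ 28 for which the claim fails.
m = 28: σ(28) = 56; 56 < 175/3.
m = 29: σ(29) = 30; 30 < 725/12.
m = 30: σ(30) = 72; 72 ≥ 125/2.
Thus m = 30 disproves the claim, and no smaller m works.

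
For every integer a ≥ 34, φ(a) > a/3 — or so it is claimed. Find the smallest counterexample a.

A counterexample is any integer a ≥ 34 such that the claim fails; we check each in order.
For a = 34, 35 the conclusion holds.
a = 36: φ(36) = 12 and 36/3 = 12, so φ(36) ≤ 36/3.
Thus a = 36 disproves the claim, and no smaller a works.

a = 36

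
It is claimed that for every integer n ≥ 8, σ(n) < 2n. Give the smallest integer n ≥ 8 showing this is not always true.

n = 12

A counterexample is any integer n ≥ 8 such that the claim fails; we check each in order.
The first 4 eligible values, up to n = 11, all satisfy the conclusion.
n = 12: σ(12) = 28; 28 ≥ 24.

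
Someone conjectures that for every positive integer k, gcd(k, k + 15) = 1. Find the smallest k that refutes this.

We need the least positive integer k for which gcd(k, k + 15) > 1.
k = 1: gcd(1, 16) = 1.
k = 2: gcd(2, 17) = 1.
k = 3: gcd(3, 18) = 3.
Thus k = 3 disproves the claim, and no smaller k works.

k = 3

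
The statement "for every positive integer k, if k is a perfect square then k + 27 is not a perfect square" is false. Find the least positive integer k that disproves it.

A counterexample is any positive integer k such that k is a perfect square but k + 27 is a perfect square; we check each in order.
k = 1: 1 + 27 = 28, not a perfect square.
k = 4: 4 + 27 = 31, not a perfect square.
k = 9: 9 = 3² and 9 + 27 = 36 = 6².
Hence k = 9 is a counterexample.

k = 9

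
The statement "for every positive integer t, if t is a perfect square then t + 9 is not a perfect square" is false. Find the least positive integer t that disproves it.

t = 16

Check each positive integer t in order until t is a perfect square but t + 9 is a perfect square.
For t = 1, 4, 9 the conclusion holds.
t = 16: 16 = 4² and 16 + 9 = 25 = 5².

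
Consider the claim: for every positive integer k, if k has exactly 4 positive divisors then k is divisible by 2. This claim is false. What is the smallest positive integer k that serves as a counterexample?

A counterexample is any positive integer k such that k has exactly 4 positive divisors but k is not divisible by 2; we check each in order.
For k = 6, 8, 10, 14 the conclusion holds.
k = 15: τ(15) = 4; 15 mod 2 = 1.
Hence k = 15 is a counterexample.

k = 15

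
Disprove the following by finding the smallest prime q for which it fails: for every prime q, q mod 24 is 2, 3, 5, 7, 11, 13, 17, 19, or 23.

Check each prime q in order until the claim fails.
The first 20 eligible values, up to q = 71, all satisfy the conclusion.
q = 73: 73 mod 24 = 1 — not in {2, 3, 5, 7, 11, 13, 17, 19, 23}.

q = 73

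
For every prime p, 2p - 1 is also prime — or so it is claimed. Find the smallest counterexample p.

p = 5

We need the least prime p for which 2p - 1 is not prime.
p = 2: 2p - 1 = 3, prime.
p = 3: 2p - 1 = 5, prime.
p = 5: 2p - 1 = 9 = 3 × 3, not prime.
So p = 5 is the smallest counterexample.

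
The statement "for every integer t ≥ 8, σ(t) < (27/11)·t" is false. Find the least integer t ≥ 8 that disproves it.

The first 16 eligible values, up to t = 23, all satisfy the conclusion.
t = 24: σ(24) = 60; 60 ≥ 648/11.
So t = 24 is the smallest counterexample.

t = 24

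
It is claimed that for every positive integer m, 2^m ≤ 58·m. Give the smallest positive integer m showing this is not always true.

We need the least positive integer m for which 2^m > 58·m.
For m = 1, 2, 3, 4, 5, 6, 7, 8, 9 the conclusion holds.
m = 10: 2^m = 1024 and 58·m = 580, so 1024 > 580.
So m = 10 is the smallest counterexample.

m = 10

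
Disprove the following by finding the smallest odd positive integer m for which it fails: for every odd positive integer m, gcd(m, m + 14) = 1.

m = 7

m = 1: gcd(1, 15) = 1.
m = 3: gcd(3, 17) = 1.
m = 5: gcd(5, 19) = 1.
m = 7: gcd(7, 21) = 7.
So m = 7 is the smallest counterexample.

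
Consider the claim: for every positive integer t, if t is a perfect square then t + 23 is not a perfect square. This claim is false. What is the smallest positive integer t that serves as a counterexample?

Check each positive integer t in order until t is a perfect square but t + 23 is a perfect square.
The first 10 eligible values, up to t = 100, all satisfy the conclusion.
t = 121: 121 = 11² and 121 + 23 = 144 = 12².

t = 121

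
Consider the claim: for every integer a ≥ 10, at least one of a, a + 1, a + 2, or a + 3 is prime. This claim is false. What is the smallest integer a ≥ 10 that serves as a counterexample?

We need the least integer a ≥ 10 for which a, a + 1, a + 2, a + 3 are all composite.
The first 14 eligible values, up to a = 23, all satisfy the conclusion.
a = 24: 24 = 2 × 12; 25 = 5 × 5; 26 = 2 × 13; 27 = 3 × 9 — all composite.

a = 24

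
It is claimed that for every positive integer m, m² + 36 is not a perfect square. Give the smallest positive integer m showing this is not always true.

m = 8

A counterexample is any positive integer m such that m² + 36 is a perfect square; we check each in order.
For m = 1, 2, 3, 4, 5, 6, 7 the conclusion holds.
m = 8: 8² + 36 = 100 = 10², a perfect square.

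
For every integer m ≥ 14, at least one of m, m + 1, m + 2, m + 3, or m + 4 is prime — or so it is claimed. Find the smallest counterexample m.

m = 24

We need the least integer m ≥ 14 for which m, m + 1, m + 2, m + 3, m + 4 are all composite.
For m = 14, 15, 16, 17, 18, 19, 20, 21, 22, 23 the conclusion holds.
m = 24: 24 = 2 × 12; 25 = 5 × 5; 26 = 2 × 13; 27 = 3 × 9; 28 = 2 × 14 — all composite.
Hence m = 24 is a counterexample.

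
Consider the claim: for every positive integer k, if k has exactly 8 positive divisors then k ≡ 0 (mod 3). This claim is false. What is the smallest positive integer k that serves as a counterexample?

We need the least positive integer k for which k has exactly 8 positive divisors but the claim fails.
For k = 24, 30 the conclusion holds.
k = 40: τ(40) = 8; 40 ≡ 1 (mod 3).
Thus k = 40 disproves the claim, and no smaller k works.

k = 40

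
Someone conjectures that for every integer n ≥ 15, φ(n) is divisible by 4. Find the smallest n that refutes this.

We need the least integer n ≥ 15 for which φ(n) is not divisible by 4.
n = 15: φ(15) = 8; 8 mod 4 = 0.
n = 16: φ(16) = 8; 8 mod 4 = 0.
n = 17: φ(17) = 16; 16 mod 4 = 0.
n = 18: φ(18) = 6; 6 mod 4 = 2.

n = 18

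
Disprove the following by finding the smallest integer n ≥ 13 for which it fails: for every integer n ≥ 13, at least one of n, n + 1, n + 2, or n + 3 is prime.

Check each integer n ≥ 13 in order until n, n + 1, n + 2, n + 3 are all composite.
For n = 13, 14, 15, 16, …, 21, 22, 23 the conclusion holds.
n = 24: 24 = 2 × 12; 25 = 5 × 5; 26 = 2 × 13; 27 = 3 × 9 — all composite.
Thus n = 24 disproves the claim, and no smaller n works.

n = 24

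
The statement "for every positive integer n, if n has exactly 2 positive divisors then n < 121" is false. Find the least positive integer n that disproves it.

n = 127

Check each positive integer n in order until n has exactly 2 positive divisors but the claim fails.
The first 30 eligible values, up to n = 113, all satisfy the conclusion.
n = 127: τ(127) = 2; 127 ≥ 121.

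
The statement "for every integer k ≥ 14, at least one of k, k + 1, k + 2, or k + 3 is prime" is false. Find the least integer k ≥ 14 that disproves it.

Check each integer k ≥ 14 in order until k, k + 1, k + 2, k + 3 are all composite.
For k = 14, 15, 16, 17, 18, 19, 20, 21, 22, 23 the conclusion holds.
k = 24: 24 = 2 × 12; 25 = 5 × 5; 26 = 2 × 13; 27 = 3 × 9 — all composite.

k = 24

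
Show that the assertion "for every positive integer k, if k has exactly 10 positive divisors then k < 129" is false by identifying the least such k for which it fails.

For k = 48, 80, 112 the conclusion holds.
k = 162: τ(162) = 10; 162 ≥ 129.

k = 162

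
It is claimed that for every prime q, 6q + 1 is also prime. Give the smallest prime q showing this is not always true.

Check each prime q in order until 6q + 1 is not prime.
For q = 2, 3, 5, 7, 11, 13, 17 the conclusion holds.
q = 19: 6q + 1 = 115 = 5 × 23, not prime.
Hence q = 19 is a counterexample.

q = 19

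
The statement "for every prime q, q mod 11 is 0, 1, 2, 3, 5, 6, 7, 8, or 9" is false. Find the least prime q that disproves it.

q = 37

We need the least prime q for which the claim fails.
For q = 2, 3, 5, 7, …, 23, 29, 31 the conclusion holds.
q = 37: 37 mod 11 = 4 — not in {0, 1, 2, 3, 5, 6, 7, 8, 9}.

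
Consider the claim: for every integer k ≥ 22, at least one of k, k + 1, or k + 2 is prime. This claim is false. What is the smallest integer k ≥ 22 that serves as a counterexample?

Check each integer k ≥ 22 in order until k, k + 1, k + 2 are all composite.
k = 22: 23 is prime.
k = 23: 23 is prime.
k = 24: 24 = 2 × 12; 25 = 5 × 5; 26 = 2 × 13 — all composite.

k = 24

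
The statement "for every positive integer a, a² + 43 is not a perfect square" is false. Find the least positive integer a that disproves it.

a = 21

A counterexample is any positive integer a such that a² + 43 is a perfect square; we check each in order.
The first 20 eligible values, up to a = 20, all satisfy the conclusion.
a = 21: 21² + 43 = 484 = 22², a perfect square.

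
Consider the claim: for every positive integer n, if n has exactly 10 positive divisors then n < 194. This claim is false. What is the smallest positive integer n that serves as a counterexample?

Check each positive integer n in order until n has exactly 10 positive divisors but the claim fails.
For n = 48, 80, 112, 162, 176 the conclusion holds.
n = 208: τ(208) = 10; 208 ≥ 194.

n = 208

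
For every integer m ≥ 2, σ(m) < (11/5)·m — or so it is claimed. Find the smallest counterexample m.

Check each integer m ≥ 2 in order until the claim fails.
For m = 2, 3, 4, 5, 6, 7, 8, 9, 10, 11 the conclusion holds.
m = 12: σ(12) = 28; 28 ≥ 132/5.

m = 12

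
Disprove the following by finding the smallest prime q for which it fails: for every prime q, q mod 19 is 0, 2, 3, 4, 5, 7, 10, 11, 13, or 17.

q = 31

For q = 2, 3, 5, 7, 11, 13, 17, 19, 23, 29 the conclusion holds.
q = 31: 31 mod 19 = 12 — not in {0, 2, 3, 4, 5, 7, 10, 11, 13, 17}.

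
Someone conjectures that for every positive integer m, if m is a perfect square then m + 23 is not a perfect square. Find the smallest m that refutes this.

m = 121

Check each positive integer m in order until m is a perfect square but m + 23 is a perfect square.
The first 10 eligible values, up to m = 100, all satisfy the conclusion.
m = 121: 121 = 11² and 121 + 23 = 144 = 12².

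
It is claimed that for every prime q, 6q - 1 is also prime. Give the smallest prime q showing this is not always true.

We need the least prime q for which 6q - 1 is not prime.
The first 4 eligible values, up to q = 7, all satisfy the conclusion.
q = 11: 6q - 1 = 65 = 5 × 13, not prime.

q = 11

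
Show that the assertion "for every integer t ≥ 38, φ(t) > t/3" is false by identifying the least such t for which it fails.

t = 42

We need the least integer t ≥ 38 for which the claim fails.
The first 4 eligible values, up to t = 41, all satisfy the conclusion.
t = 42: φ(42) = 12 and 42/3 = 14, so φ(42) ≤ 42/3.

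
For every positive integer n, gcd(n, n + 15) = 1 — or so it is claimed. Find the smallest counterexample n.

n = 1: gcd(1, 16) = 1.
n = 2: gcd(2, 17) = 1.
n = 3: gcd(3, 18) = 3.

n = 3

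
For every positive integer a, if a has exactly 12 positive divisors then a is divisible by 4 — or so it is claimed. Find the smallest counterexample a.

a = 60: τ(60) = 12; 60 mod 4 = 0.
a = 72: τ(72) = 12; 72 mod 4 = 0.
a = 84: τ(84) = 12; 84 mod 4 = 0.
a = 90: τ(90) = 12; 90 mod 4 = 2.
So a = 90 is the smallest counterexample.

a = 90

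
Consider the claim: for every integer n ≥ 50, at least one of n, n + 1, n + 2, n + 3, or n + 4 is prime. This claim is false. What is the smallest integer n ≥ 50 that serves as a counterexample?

We need the least integer n ≥ 50 for which n, n + 1, n + 2, n + 3, n + 4 are all composite.
For n = 50, 51, 52, 53 the conclusion holds.
n = 54: 54 = 2 × 27; 55 = 5 × 11; 56 = 2 × 28; 57 = 3 × 19; 58 = 2 × 29 — all composite.
Hence n = 54 is a counterexample.

n = 54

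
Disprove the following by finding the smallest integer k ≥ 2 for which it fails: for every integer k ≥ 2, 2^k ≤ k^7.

Check each integer k ≥ 2 in order until 2^k > k^7.
The first 35 eligible values, up to k = 36, all satisfy the conclusion.
k = 37: 2^k = 137438953472 and k^7 = 94931877133, so 137438953472 > 94931877133.
Hence k = 37 is a counterexample.

k = 37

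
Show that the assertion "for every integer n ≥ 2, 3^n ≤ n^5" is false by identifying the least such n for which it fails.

For n = 2, 3, 4, 5, 6, 7, 8, 9, 10 the conclusion holds.
n = 11: 3^n = 177147 and n^5 = 161051, so 177147 > 161051.

n = 11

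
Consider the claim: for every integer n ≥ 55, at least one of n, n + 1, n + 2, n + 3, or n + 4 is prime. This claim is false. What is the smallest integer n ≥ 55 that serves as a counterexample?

n = 62

Check each integer n ≥ 55 in order until n, n + 1, n + 2, n + 3, n + 4 are all composite.
The first 7 eligible values, up to n = 61, all satisfy the conclusion.
n = 62: 62 = 2 × 31; 63 = 3 × 21; 64 = 2 × 32; 65 = 5 × 13; 66 = 2 × 33 — all composite.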